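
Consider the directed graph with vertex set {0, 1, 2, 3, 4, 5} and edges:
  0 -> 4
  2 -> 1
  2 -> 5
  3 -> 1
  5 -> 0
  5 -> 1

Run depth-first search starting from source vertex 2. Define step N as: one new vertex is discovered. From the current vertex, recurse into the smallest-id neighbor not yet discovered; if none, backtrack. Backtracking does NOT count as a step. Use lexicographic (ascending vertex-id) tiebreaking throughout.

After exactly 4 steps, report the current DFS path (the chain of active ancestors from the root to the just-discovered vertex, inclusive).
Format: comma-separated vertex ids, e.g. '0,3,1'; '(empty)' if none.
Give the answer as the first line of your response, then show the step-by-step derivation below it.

2,5,0

step 1: discover 2; path=2; order=2
step 2: discover 1; path=2>1; order=2,1
step 3: discover 5; path=2>5; order=2,1,5
step 4: discover 0; path=2>5>0; order=2,1,5,0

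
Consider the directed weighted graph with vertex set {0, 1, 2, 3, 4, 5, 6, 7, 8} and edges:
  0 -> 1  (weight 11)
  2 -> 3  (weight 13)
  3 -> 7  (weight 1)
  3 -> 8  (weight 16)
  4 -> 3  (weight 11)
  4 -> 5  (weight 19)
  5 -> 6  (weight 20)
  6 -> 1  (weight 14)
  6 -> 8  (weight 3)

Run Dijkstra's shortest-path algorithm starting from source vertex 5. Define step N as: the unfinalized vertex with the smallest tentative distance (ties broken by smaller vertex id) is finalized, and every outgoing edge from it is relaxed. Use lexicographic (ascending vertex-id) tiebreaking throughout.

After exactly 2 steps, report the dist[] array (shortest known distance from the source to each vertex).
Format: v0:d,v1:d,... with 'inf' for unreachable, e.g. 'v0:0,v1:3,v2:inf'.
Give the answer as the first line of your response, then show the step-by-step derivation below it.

v0:inf,v1:34,v2:inf,v3:inf,v4:inf,v5:0,v6:20,v7:inf,v8:23

step 1: dist = v0:inf,v1:inf,v2:inf,v3:inf,v4:inf,v5:0,v6:20,v7:inf,v8:inf
step 2: dist = v0:inf,v1:34,v2:inf,v3:inf,v4:inf,v5:0,v6:20,v7:inf,v8:23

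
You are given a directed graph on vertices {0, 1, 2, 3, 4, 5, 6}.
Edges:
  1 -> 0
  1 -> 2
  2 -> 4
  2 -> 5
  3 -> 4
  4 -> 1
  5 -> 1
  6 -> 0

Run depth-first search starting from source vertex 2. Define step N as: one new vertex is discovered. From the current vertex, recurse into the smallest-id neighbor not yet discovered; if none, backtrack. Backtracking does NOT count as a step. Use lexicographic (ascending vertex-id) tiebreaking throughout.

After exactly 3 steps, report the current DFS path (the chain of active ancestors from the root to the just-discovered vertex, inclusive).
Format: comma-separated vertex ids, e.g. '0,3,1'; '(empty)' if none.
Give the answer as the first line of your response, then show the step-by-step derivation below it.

2,4,1

step 1: discover 2; path=2; order=2
step 2: discover 4; path=2>4; order=2,4
step 3: discover 1; path=2>4>1; order=2,4,1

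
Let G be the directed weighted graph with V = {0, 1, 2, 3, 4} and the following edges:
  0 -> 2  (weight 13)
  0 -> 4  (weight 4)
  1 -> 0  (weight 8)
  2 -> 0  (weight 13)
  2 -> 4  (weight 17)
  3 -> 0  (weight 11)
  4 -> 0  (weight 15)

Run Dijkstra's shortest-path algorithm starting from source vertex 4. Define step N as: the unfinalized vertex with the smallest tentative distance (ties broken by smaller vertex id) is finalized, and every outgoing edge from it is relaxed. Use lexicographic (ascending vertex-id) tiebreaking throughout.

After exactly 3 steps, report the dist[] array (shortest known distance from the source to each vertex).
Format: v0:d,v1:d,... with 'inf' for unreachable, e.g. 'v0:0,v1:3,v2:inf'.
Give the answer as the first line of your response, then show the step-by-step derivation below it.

v0:15,v1:inf,v2:28,v3:inf,v4:0

step 1: dist = v0:15,v1:inf,v2:inf,v3:inf,v4:0
step 2: dist = v0:15,v1:inf,v2:28,v3:inf,v4:0
step 3: dist = v0:15,v1:inf,v2:28,v3:inf,v4:0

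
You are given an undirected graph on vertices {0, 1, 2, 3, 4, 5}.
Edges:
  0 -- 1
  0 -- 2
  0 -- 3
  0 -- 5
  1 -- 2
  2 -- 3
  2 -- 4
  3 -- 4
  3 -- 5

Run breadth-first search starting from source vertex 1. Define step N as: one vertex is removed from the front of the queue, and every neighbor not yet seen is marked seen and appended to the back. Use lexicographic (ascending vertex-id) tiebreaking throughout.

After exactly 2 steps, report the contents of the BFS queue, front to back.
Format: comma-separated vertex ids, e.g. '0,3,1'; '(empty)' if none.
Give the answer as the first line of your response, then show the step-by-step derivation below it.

2,3,5

step 1: dequeue 1; queue=[0,2]; order=1
step 2: dequeue 0; queue=[2,3,5]; order=1,0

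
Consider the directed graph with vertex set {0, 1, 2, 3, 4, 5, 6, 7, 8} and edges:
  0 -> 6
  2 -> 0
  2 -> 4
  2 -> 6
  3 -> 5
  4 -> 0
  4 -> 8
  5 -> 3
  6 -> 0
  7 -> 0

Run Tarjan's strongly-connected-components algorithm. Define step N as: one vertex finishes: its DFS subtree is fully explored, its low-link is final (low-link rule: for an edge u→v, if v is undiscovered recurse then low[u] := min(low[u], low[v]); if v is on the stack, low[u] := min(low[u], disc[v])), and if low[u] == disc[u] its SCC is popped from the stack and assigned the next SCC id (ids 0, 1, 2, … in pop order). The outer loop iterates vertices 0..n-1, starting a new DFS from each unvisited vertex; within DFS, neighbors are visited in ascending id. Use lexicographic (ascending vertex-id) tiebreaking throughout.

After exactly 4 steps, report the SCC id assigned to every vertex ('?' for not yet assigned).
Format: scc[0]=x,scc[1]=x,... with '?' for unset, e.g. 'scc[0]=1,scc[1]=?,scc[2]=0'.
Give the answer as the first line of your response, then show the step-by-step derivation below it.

scc[0]=0,scc[1]=1,scc[2]=?,scc[3]=?,scc[4]=?,scc[5]=?,scc[6]=0,scc[7]=?,scc[8]=2

step 1: low=(low[0]=0,low[1]=?,low[2]=?,low[3]=?,low[4]=?,low[5]=?,low[6]=0,low[7]=?,low[8]=?); scc=(scc[0]=?,scc[1]=?,scc[2]=?,scc[3]=?,scc[4]=?,scc[5]=?,scc[6]=?,scc[7]=?,scc[8]=?)
step 2: low=(low[0]=0,low[1]=?,low[2]=?,low[3]=?,low[4]=?,low[5]=?,low[6]=0,low[7]=?,low[8]=?); scc=(scc[0]=0,scc[1]=?,scc[2]=?,scc[3]=?,scc[4]=?,scc[5]=?,scc[6]=0,scc[7]=?,scc[8]=?)
step 3: low=(low[0]=0,low[1]=2,low[2]=?,low[3]=?,low[4]=?,low[5]=?,low[6]=0,low[7]=?,low[8]=?); scc=(scc[0]=0,scc[1]=1,scc[2]=?,scc[3]=?,scc[4]=?,scc[5]=?,scc[6]=0,scc[7]=?,scc[8]=?)
step 4: low=(low[0]=0,low[1]=2,low[2]=3,low[3]=?,low[4]=4,low[5]=?,low[6]=0,low[7]=?,low[8]=5); scc=(scc[0]=0,scc[1]=1,scc[2]=?,scc[3]=?,scc[4]=?,scc[5]=?,scc[6]=0,scc[7]=?,scc[8]=2)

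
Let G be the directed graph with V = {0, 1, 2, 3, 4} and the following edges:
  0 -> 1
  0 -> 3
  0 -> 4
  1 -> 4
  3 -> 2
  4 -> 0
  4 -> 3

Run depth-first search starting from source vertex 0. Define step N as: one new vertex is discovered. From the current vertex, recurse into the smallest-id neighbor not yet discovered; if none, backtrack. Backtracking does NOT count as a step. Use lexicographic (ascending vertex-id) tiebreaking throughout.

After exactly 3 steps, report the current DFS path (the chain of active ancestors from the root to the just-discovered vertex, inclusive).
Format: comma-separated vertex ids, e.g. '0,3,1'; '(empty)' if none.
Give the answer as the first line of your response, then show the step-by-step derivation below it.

0,1,4

step 1: discover 0; path=0; order=0
step 2: discover 1; path=0>1; order=0,1
step 3: discover 4; path=0>1>4; order=0,1,4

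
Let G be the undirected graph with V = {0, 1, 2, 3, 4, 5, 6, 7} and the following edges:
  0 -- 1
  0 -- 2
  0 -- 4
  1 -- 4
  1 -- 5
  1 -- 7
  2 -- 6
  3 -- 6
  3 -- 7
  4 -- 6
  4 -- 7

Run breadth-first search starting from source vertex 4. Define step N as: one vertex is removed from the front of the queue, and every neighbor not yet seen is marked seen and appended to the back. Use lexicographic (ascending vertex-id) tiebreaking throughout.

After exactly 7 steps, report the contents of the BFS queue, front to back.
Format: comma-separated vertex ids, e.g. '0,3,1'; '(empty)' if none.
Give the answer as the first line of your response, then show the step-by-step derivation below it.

3

step 1: dequeue 4; queue=[0,1,6,7]; order=4
step 2: dequeue 0; queue=[1,6,7,2]; order=4,0
step 3: dequeue 1; queue=[6,7,2,5]; order=4,0,1
step 4: dequeue 6; queue=[7,2,5,3]; order=4,0,1,6
step 5: dequeue 7; queue=[2,5,3]; order=4,0,1,6,7
step 6: dequeue 2; queue=[5,3]; order=4,0,1,6,7,2
step 7: dequeue 5; queue=[3]; order=4,0,1,6,7,2,5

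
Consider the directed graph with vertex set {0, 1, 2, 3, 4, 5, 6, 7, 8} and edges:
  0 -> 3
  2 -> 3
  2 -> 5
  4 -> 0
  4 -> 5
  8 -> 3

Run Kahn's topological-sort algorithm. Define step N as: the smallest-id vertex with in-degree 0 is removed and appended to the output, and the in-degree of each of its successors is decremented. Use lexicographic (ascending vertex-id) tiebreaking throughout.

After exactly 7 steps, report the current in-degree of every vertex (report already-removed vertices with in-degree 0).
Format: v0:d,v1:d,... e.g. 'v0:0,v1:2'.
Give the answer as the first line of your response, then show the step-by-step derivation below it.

v0:0,v1:0,v2:0,v3:1,v4:0,v5:0,v6:0,v7:0,v8:0

step 1: output 1; order=[1]; indeg=(1,0,0,3,0,2,0,0,0)
step 2: output 2; order=[1,2]; indeg=(1,0,0,2,0,1,0,0,0)
step 3: output 4; order=[1,2,4]; indeg=(0,0,0,2,0,0,0,0,0)
step 4: output 0; order=[1,2,4,0]; indeg=(0,0,0,1,0,0,0,0,0)
step 5: output 5; order=[1,2,4,0,5]; indeg=(0,0,0,1,0,0,0,0,0)
step 6: output 6; order=[1,2,4,0,5,6]; indeg=(0,0,0,1,0,0,0,0,0)
step 7: output 7; order=[1,2,4,0,5,6,7]; indeg=(0,0,0,1,0,0,0,0,0)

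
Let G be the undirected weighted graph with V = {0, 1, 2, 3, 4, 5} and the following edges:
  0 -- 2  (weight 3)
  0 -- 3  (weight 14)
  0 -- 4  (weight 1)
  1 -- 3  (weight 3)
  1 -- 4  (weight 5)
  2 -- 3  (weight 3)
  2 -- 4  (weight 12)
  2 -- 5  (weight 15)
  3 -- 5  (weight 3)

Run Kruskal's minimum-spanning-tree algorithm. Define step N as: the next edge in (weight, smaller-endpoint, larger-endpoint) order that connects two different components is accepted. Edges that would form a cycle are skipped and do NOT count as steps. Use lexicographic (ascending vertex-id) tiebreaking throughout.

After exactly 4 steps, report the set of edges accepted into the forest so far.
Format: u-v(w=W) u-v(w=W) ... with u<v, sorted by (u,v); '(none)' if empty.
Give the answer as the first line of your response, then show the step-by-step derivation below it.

0-2(w=3) 0-4(w=1) 1-3(w=3) 2-3(w=3)

step 1: add edge 0-4 (w=1); MST = {0-4(w=1)}
step 2: add edge 0-2 (w=3); MST = {0-2(w=3) 0-4(w=1)}
step 3: add edge 1-3 (w=3); MST = {0-2(w=3) 0-4(w=1) 1-3(w=3)}
step 4: add edge 2-3 (w=3); MST = {0-2(w=3) 0-4(w=1) 1-3(w=3) 2-3(w=3)}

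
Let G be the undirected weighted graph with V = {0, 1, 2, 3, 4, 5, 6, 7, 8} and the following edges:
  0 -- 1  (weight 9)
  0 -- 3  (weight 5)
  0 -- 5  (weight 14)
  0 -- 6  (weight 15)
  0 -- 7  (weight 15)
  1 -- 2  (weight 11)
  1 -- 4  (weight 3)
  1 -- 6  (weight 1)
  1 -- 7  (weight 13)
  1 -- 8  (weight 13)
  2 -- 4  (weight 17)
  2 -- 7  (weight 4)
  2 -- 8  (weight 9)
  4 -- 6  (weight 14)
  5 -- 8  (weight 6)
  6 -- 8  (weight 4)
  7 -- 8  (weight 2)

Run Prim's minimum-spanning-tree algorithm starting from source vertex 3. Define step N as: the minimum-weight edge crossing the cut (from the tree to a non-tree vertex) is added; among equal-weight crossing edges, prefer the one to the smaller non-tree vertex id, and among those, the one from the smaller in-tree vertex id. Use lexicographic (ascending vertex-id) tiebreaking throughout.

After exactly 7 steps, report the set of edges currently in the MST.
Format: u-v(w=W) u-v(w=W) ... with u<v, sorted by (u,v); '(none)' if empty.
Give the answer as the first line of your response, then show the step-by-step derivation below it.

0-1(w=9) 0-3(w=5) 1-4(w=3) 1-6(w=1) 2-7(w=4) 6-8(w=4) 7-8(w=2)

step 1: add edge 0-3 (w=5); MST = {0-3(w=5)}
step 2: add edge 0-1 (w=9); MST = {0-1(w=9) 0-3(w=5)}
step 3: add edge 1-6 (w=1); MST = {0-1(w=9) 0-3(w=5) 1-6(w=1)}
step 4: add edge 1-4 (w=3); MST = {0-1(w=9) 0-3(w=5) 1-4(w=3) 1-6(w=1)}
step 5: add edge 6-8 (w=4); MST = {0-1(w=9) 0-3(w=5) 1-4(w=3) 1-6(w=1) 6-8(w=4)}
step 6: add edge 7-8 (w=2); MST = {0-1(w=9) 0-3(w=5) 1-4(w=3) 1-6(w=1) 6-8(w=4) 7-8(w=2)}
step 7: add edge 2-7 (w=4); MST = {0-1(w=9) 0-3(w=5) 1-4(w=3) 1-6(w=1) 2-7(w=4) 6-8(w=4) 7-8(w=2)}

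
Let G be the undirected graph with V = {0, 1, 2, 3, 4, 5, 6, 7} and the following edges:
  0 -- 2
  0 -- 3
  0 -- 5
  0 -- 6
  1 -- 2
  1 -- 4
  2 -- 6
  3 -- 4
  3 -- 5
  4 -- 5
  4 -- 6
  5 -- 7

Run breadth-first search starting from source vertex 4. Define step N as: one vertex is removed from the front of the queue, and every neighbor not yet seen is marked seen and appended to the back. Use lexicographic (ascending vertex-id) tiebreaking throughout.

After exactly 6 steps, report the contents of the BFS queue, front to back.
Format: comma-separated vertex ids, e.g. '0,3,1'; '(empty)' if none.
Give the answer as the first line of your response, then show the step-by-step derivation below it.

0,7

step 1: dequeue 4; queue=[1,3,5,6]; order=4
step 2: dequeue 1; queue=[3,5,6,2]; order=4,1
step 3: dequeue 3; queue=[5,6,2,0]; order=4,1,3
step 4: dequeue 5; queue=[6,2,0,7]; order=4,1,3,5
step 5: dequeue 6; queue=[2,0,7]; order=4,1,3,5,6
step 6: dequeue 2; queue=[0,7]; order=4,1,3,5,6,2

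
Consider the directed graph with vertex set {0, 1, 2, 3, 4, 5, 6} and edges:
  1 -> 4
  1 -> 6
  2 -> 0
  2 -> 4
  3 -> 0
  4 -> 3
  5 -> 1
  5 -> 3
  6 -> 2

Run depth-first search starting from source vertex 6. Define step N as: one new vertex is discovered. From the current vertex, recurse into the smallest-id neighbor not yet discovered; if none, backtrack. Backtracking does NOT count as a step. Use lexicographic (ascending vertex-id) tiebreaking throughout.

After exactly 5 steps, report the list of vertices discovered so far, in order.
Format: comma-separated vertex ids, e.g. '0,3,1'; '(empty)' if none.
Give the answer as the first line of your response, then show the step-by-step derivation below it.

6,2,0,4,3

step 1: discover 6; path=6; order=6
step 2: discover 2; path=6>2; order=6,2
step 3: discover 0; path=6>2>0; order=6,2,0
step 4: discover 4; path=6>2>4; order=6,2,0,4
step 5: discover 3; path=6>2>4>3; order=6,2,0,4,3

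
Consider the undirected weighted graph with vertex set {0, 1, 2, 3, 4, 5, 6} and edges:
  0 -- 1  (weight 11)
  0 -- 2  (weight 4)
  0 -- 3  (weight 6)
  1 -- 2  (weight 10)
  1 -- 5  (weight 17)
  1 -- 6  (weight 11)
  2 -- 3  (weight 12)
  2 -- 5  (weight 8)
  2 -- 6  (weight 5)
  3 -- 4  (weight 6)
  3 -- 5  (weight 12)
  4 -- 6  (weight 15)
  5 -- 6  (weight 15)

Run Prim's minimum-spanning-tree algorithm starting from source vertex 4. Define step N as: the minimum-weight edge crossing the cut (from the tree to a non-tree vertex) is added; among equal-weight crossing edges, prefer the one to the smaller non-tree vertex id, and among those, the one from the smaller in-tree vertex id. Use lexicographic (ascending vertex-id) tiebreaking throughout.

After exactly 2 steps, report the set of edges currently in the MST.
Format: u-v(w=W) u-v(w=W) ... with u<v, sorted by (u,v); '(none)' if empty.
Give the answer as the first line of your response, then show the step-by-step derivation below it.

0-3(w=6) 3-4(w=6)

step 1: add edge 3-4 (w=6); MST = {3-4(w=6)}
step 2: add edge 0-3 (w=6); MST = {0-3(w=6) 3-4(w=6)}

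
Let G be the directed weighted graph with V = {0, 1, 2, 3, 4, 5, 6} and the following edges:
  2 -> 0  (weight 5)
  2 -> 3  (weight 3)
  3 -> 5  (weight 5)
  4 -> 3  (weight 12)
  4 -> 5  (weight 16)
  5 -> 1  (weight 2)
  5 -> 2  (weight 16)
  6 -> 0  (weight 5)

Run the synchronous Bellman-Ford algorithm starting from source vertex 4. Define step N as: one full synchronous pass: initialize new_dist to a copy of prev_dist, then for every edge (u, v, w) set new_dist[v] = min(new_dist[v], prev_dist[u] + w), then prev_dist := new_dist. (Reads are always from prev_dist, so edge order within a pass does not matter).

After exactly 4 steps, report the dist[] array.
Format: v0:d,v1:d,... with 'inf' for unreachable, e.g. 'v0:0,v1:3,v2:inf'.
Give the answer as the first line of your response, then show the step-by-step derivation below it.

v0:37,v1:18,v2:32,v3:12,v4:0,v5:16,v6:inf

step 1: dist = v0:inf,v1:inf,v2:inf,v3:12,v4:0,v5:16,v6:inf
step 2: dist = v0:inf,v1:18,v2:32,v3:12,v4:0,v5:16,v6:inf
step 3: dist = v0:37,v1:18,v2:32,v3:12,v4:0,v5:16,v6:inf
step 4: dist = v0:37,v1:18,v2:32,v3:12,v4:0,v5:16,v6:inf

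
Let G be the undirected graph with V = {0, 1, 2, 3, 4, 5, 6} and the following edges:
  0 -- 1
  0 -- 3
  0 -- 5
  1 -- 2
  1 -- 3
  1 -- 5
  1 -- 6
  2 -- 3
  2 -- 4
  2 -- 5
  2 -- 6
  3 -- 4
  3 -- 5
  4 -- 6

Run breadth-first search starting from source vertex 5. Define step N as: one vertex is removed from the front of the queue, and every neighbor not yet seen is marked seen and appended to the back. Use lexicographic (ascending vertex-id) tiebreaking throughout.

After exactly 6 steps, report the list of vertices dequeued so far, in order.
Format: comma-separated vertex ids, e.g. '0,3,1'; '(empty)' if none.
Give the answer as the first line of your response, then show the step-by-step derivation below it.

5,0,1,2,3,6

step 1: dequeue 5; queue=[0,1,2,3]; order=5
step 2: dequeue 0; queue=[1,2,3]; order=5,0
step 3: dequeue 1; queue=[2,3,6]; order=5,0,1
step 4: dequeue 2; queue=[3,6,4]; order=5,0,1,2
step 5: dequeue 3; queue=[6,4]; order=5,0,1,2,3
step 6: dequeue 6; queue=[4]; order=5,0,1,2,3,6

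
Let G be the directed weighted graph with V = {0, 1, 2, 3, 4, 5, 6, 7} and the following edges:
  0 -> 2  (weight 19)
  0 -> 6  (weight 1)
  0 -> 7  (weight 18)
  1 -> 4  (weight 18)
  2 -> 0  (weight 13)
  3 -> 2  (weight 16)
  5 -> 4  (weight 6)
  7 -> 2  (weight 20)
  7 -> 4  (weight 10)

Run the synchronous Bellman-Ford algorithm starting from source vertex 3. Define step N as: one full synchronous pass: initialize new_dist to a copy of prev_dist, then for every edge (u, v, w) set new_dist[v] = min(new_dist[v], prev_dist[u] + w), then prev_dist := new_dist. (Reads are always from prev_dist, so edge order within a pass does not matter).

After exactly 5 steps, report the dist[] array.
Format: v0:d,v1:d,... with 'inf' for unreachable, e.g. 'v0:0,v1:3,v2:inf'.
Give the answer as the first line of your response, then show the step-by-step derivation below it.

v0:29,v1:inf,v2:16,v3:0,v4:57,v5:inf,v6:30,v7:47

step 1: dist = v0:inf,v1:inf,v2:16,v3:0,v4:inf,v5:inf,v6:inf,v7:inf
step 2: dist = v0:29,v1:inf,v2:16,v3:0,v4:inf,v5:inf,v6:inf,v7:inf
step 3: dist = v0:29,v1:inf,v2:16,v3:0,v4:inf,v5:inf,v6:30,v7:47
step 4: dist = v0:29,v1:inf,v2:16,v3:0,v4:57,v5:inf,v6:30,v7:47
step 5: dist = v0:29,v1:inf,v2:16,v3:0,v4:57,v5:inf,v6:30,v7:47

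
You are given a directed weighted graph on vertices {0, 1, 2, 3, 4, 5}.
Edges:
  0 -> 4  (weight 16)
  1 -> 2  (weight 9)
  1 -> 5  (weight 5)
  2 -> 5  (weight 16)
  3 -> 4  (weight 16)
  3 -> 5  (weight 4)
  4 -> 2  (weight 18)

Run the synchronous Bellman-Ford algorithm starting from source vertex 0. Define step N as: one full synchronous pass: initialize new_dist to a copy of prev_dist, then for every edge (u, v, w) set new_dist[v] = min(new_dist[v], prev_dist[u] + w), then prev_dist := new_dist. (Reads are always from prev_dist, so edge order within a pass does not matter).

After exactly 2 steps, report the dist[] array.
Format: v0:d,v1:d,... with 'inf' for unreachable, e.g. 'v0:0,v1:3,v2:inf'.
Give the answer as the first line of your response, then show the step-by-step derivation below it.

v0:0,v1:inf,v2:34,v3:inf,v4:16,v5:inf

step 1: dist = v0:0,v1:inf,v2:inf,v3:inf,v4:16,v5:inf
step 2: dist = v0:0,v1:inf,v2:34,v3:inf,v4:16,v5:inf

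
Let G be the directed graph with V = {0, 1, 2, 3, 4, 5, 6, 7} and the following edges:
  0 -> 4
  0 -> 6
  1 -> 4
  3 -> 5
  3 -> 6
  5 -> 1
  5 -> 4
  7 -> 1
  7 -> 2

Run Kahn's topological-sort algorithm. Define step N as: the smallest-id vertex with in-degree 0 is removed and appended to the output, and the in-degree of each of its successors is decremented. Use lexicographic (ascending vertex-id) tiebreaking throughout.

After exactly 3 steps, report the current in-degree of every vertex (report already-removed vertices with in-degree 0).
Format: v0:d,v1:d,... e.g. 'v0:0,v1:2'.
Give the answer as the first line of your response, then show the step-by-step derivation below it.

v0:0,v1:1,v2:1,v3:0,v4:1,v5:0,v6:0,v7:0

step 1: output 0; order=[0]; indeg=(0,2,1,0,2,1,1,0)
step 2: output 3; order=[0,3]; indeg=(0,2,1,0,2,0,0,0)
step 3: output 5; order=[0,3,5]; indeg=(0,1,1,0,1,0,0,0)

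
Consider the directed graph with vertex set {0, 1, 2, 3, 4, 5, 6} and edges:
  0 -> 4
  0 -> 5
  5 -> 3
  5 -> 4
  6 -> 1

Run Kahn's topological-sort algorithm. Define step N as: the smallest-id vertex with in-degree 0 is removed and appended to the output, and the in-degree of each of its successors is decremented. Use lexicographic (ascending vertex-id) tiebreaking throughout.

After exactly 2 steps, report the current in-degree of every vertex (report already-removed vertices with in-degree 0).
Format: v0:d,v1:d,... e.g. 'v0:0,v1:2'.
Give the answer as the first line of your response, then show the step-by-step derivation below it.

v0:0,v1:1,v2:0,v3:1,v4:1,v5:0,v6:0

step 1: output 0; order=[0]; indeg=(0,1,0,1,1,0,0)
step 2: output 2; order=[0,2]; indeg=(0,1,0,1,1,0,0)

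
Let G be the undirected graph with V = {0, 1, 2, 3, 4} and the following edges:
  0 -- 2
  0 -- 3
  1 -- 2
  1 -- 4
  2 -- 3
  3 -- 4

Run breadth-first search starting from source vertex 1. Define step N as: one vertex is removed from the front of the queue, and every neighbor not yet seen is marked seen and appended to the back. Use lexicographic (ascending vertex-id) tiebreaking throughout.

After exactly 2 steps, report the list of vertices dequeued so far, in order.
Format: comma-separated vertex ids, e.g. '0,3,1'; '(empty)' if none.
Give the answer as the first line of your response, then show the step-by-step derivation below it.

1,2

step 1: dequeue 1; queue=[2,4]; order=1
step 2: dequeue 2; queue=[4,0,3]; order=1,2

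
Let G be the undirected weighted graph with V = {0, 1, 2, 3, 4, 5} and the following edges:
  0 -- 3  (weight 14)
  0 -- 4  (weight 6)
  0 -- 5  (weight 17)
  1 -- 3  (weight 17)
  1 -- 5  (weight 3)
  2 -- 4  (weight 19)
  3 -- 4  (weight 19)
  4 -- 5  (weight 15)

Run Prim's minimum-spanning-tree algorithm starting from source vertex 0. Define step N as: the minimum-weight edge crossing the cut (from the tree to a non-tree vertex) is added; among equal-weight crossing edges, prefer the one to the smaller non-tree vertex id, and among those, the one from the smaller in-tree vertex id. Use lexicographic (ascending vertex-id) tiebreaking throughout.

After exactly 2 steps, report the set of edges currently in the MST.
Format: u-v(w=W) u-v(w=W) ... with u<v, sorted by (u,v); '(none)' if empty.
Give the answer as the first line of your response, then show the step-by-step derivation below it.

0-3(w=14) 0-4(w=6)

step 1: add edge 0-4 (w=6); MST = {0-4(w=6)}
step 2: add edge 0-3 (w=14); MST = {0-3(w=14) 0-4(w=6)}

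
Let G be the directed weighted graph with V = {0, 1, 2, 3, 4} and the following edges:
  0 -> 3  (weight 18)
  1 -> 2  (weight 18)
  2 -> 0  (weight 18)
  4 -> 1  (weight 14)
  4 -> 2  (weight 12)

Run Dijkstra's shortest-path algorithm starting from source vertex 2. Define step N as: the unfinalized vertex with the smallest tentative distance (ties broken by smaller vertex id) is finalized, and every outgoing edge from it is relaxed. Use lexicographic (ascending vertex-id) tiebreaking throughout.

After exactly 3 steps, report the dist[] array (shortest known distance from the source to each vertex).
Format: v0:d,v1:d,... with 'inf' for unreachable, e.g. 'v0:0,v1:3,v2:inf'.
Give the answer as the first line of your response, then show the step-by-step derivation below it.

v0:18,v1:inf,v2:0,v3:36,v4:inf

step 1: dist = v0:18,v1:inf,v2:0,v3:inf,v4:inf
step 2: dist = v0:18,v1:inf,v2:0,v3:36,v4:inf
step 3: dist = v0:18,v1:inf,v2:0,v3:36,v4:inf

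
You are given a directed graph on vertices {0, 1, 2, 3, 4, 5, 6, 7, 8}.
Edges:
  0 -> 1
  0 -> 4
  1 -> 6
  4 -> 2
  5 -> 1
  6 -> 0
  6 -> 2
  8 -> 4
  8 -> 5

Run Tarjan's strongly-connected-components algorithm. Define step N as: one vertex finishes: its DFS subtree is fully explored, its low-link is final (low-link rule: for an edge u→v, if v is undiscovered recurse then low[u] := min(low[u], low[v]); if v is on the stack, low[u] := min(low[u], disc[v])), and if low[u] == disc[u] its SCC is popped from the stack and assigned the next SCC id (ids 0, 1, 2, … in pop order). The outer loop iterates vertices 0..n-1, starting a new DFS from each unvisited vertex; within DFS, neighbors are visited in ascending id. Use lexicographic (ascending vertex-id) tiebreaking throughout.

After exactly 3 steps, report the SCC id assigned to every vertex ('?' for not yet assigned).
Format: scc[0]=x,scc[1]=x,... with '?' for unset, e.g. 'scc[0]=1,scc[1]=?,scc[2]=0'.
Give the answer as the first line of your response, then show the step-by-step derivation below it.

scc[0]=?,scc[1]=?,scc[2]=0,scc[3]=?,scc[4]=?,scc[5]=?,scc[6]=?,scc[7]=?,scc[8]=?

step 1: low=(low[0]=0,low[1]=1,low[2]=3,low[3]=?,low[4]=?,low[5]=?,low[6]=0,low[7]=?,low[8]=?); scc=(scc[0]=?,scc[1]=?,scc[2]=0,scc[3]=?,scc[4]=?,scc[5]=?,scc[6]=?,scc[7]=?,scc[8]=?)
step 2: low=(low[0]=0,low[1]=1,low[2]=3,low[3]=?,low[4]=?,low[5]=?,low[6]=0,low[7]=?,low[8]=?); scc=(scc[0]=?,scc[1]=?,scc[2]=0,scc[3]=?,scc[4]=?,scc[5]=?,scc[6]=?,scc[7]=?,scc[8]=?)
step 3: low=(low[0]=0,low[1]=0,low[2]=3,low[3]=?,low[4]=?,low[5]=?,low[6]=0,low[7]=?,low[8]=?); scc=(scc[0]=?,scc[1]=?,scc[2]=0,scc[3]=?,scc[4]=?,scc[5]=?,scc[6]=?,scc[7]=?,scc[8]=?)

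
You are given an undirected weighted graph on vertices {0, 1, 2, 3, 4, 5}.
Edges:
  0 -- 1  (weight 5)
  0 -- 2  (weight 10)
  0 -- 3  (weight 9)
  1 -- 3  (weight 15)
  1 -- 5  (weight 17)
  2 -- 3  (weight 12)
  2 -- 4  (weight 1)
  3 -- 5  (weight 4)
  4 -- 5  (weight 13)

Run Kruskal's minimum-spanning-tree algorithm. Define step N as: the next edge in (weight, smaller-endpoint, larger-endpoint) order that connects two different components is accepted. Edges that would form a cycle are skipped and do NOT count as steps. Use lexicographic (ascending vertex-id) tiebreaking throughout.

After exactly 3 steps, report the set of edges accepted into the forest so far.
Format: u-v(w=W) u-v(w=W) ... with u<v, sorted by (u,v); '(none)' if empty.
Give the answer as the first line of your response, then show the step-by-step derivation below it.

0-1(w=5) 2-4(w=1) 3-5(w=4)

step 1: add edge 2-4 (w=1); MST = {2-4(w=1)}
step 2: add edge 3-5 (w=4); MST = {2-4(w=1) 3-5(w=4)}
step 3: add edge 0-1 (w=5); MST = {0-1(w=5) 2-4(w=1) 3-5(w=4)}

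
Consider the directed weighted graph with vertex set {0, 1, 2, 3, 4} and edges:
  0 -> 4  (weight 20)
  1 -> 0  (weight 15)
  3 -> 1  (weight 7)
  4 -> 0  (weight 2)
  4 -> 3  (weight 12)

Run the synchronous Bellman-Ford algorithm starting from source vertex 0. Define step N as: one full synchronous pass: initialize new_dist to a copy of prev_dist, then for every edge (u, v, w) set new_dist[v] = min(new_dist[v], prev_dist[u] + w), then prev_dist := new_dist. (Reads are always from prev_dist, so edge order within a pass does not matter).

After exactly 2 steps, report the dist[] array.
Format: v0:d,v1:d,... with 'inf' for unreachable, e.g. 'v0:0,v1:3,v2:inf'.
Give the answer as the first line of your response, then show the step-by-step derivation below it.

v0:0,v1:inf,v2:inf,v3:32,v4:20

step 1: dist = v0:0,v1:inf,v2:inf,v3:inf,v4:20
step 2: dist = v0:0,v1:inf,v2:inf,v3:32,v4:20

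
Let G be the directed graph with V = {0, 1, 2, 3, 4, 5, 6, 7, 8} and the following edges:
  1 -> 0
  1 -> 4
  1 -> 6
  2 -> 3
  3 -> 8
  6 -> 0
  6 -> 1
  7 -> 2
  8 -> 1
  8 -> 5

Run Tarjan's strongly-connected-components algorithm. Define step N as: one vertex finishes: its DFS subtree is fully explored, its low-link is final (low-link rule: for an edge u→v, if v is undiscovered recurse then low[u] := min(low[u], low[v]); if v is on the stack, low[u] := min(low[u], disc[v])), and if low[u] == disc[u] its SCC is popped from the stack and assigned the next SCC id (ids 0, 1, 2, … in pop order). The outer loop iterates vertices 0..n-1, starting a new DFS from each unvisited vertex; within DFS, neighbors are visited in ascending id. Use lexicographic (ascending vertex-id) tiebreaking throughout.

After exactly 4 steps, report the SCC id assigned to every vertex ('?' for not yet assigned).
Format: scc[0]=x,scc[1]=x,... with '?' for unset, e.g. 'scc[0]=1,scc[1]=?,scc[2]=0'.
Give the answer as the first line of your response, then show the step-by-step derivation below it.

scc[0]=0,scc[1]=2,scc[2]=?,scc[3]=?,scc[4]=1,scc[5]=?,scc[6]=2,scc[7]=?,scc[8]=?

step 1: low=(low[0]=0,low[1]=?,low[2]=?,low[3]=?,low[4]=?,low[5]=?,low[6]=?,low[7]=?,low[8]=?); scc=(scc[0]=0,scc[1]=?,scc[2]=?,scc[3]=?,scc[4]=?,scc[5]=?,scc[6]=?,scc[7]=?,scc[8]=?)
step 2: low=(low[0]=0,low[1]=1,low[2]=?,low[3]=?,low[4]=2,low[5]=?,low[6]=?,low[7]=?,low[8]=?); scc=(scc[0]=0,scc[1]=?,scc[2]=?,scc[3]=?,scc[4]=1,scc[5]=?,scc[6]=?,scc[7]=?,scc[8]=?)
step 3: low=(low[0]=0,low[1]=1,low[2]=?,low[3]=?,low[4]=2,low[5]=?,low[6]=1,low[7]=?,low[8]=?); scc=(scc[0]=0,scc[1]=?,scc[2]=?,scc[3]=?,scc[4]=1,scc[5]=?,scc[6]=?,scc[7]=?,scc[8]=?)
step 4: low=(low[0]=0,low[1]=1,low[2]=?,low[3]=?,low[4]=2,low[5]=?,low[6]=1,low[7]=?,low[8]=?); scc=(scc[0]=0,scc[1]=2,scc[2]=?,scc[3]=?,scc[4]=1,scc[5]=?,scc[6]=2,scc[7]=?,scc[8]=?)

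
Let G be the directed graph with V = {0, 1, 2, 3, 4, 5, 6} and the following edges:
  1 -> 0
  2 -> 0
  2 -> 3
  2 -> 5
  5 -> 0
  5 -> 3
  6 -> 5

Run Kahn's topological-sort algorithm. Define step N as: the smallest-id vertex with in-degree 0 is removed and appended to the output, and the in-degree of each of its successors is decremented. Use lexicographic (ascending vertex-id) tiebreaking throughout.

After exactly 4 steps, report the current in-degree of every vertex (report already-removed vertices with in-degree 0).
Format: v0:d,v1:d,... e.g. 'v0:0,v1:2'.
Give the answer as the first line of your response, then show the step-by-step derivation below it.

v0:1,v1:0,v2:0,v3:1,v4:0,v5:0,v6:0

step 1: output 1; order=[1]; indeg=(2,0,0,2,0,2,0)
step 2: output 2; order=[1,2]; indeg=(1,0,0,1,0,1,0)
step 3: output 4; order=[1,2,4]; indeg=(1,0,0,1,0,1,0)
step 4: output 6; order=[1,2,4,6]; indeg=(1,0,0,1,0,0,0)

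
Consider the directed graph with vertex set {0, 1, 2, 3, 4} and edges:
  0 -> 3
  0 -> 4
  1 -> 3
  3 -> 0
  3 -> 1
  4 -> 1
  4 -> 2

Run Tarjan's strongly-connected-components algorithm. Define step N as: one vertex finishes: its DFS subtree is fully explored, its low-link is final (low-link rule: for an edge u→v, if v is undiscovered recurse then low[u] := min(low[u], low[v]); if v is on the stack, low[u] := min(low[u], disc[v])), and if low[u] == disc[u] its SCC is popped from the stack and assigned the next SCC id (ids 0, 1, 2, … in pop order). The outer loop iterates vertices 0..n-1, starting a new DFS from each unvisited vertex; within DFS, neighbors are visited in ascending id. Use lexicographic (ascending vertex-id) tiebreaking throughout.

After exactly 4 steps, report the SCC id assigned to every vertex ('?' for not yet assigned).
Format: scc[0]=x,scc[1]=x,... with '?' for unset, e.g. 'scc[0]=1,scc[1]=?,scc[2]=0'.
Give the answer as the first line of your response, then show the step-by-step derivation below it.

scc[0]=?,scc[1]=?,scc[2]=0,scc[3]=?,scc[4]=?

step 1: low=(low[0]=0,low[1]=1,low[2]=?,low[3]=0,low[4]=?); scc=(scc[0]=?,scc[1]=?,scc[2]=?,scc[3]=?,scc[4]=?)
step 2: low=(low[0]=0,low[1]=1,low[2]=?,low[3]=0,low[4]=?); scc=(scc[0]=?,scc[1]=?,scc[2]=?,scc[3]=?,scc[4]=?)
step 3: low=(low[0]=0,low[1]=1,low[2]=4,low[3]=0,low[4]=2); scc=(scc[0]=?,scc[1]=?,scc[2]=0,scc[3]=?,scc[4]=?)
step 4: low=(low[0]=0,low[1]=1,low[2]=4,low[3]=0,low[4]=2); scc=(scc[0]=?,scc[1]=?,scc[2]=0,scc[3]=?,scc[4]=?)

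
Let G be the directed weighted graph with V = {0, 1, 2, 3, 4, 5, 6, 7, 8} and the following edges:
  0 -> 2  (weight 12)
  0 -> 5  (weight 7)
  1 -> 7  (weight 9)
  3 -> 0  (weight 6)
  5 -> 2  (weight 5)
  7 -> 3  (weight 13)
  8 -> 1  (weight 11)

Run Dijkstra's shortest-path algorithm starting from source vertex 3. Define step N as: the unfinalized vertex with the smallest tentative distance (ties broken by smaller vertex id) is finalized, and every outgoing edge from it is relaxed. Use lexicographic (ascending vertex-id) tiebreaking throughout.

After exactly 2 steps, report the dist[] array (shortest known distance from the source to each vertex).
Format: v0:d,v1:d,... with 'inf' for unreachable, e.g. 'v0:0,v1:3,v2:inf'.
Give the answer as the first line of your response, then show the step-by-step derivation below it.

v0:6,v1:inf,v2:18,v3:0,v4:inf,v5:13,v6:inf,v7:inf,v8:inf

step 1: dist = v0:6,v1:inf,v2:inf,v3:0,v4:inf,v5:inf,v6:inf,v7:inf,v8:inf
step 2: dist = v0:6,v1:inf,v2:18,v3:0,v4:inf,v5:13,v6:inf,v7:inf,v8:inf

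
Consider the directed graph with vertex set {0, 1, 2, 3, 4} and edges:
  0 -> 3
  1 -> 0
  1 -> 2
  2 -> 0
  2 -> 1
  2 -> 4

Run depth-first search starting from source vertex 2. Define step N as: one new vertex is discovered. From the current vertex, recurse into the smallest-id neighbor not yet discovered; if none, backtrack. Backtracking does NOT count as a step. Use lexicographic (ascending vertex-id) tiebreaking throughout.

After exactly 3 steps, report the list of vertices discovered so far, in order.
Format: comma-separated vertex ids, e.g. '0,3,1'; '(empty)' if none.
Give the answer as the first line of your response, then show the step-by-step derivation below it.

2,0,3

step 1: discover 2; path=2; order=2
step 2: discover 0; path=2>0; order=2,0
step 3: discover 3; path=2>0>3; order=2,0,3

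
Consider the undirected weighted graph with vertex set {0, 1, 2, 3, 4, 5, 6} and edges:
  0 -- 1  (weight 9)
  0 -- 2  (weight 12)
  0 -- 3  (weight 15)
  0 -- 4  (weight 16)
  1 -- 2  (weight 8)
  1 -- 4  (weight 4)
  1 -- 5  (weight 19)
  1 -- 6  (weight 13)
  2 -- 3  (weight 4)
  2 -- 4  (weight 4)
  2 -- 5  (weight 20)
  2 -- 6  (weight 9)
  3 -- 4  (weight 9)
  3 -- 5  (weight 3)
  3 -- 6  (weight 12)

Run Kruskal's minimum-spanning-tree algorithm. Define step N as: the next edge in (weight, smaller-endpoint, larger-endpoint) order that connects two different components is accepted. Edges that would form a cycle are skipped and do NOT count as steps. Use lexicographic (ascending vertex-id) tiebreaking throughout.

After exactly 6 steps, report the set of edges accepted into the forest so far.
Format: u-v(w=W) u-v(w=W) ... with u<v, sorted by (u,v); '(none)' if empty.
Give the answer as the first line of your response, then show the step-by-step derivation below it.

0-1(w=9) 1-4(w=4) 2-3(w=4) 2-4(w=4) 2-6(w=9) 3-5(w=3)

step 1: add edge 3-5 (w=3); MST = {3-5(w=3)}
step 2: add edge 1-4 (w=4); MST = {1-4(w=4) 3-5(w=3)}
step 3: add edge 2-3 (w=4); MST = {1-4(w=4) 2-3(w=4) 3-5(w=3)}
step 4: add edge 2-4 (w=4); MST = {1-4(w=4) 2-3(w=4) 2-4(w=4) 3-5(w=3)}
step 5: add edge 0-1 (w=9); MST = {0-1(w=9) 1-4(w=4) 2-3(w=4) 2-4(w=4) 3-5(w=3)}
step 6: add edge 2-6 (w=9); MST = {0-1(w=9) 1-4(w=4) 2-3(w=4) 2-4(w=4) 2-6(w=9) 3-5(w=3)}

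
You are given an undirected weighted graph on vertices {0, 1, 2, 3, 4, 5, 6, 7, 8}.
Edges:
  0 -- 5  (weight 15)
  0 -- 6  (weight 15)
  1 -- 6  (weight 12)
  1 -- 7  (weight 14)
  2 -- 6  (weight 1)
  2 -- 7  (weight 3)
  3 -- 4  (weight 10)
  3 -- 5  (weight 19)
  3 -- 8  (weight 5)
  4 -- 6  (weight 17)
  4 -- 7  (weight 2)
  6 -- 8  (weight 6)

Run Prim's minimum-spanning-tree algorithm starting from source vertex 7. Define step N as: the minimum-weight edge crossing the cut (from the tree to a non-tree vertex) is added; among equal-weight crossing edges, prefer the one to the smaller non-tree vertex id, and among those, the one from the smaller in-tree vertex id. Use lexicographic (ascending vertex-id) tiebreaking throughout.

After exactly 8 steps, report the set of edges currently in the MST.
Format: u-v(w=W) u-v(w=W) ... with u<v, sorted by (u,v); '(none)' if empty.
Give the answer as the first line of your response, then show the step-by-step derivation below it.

0-5(w=15) 0-6(w=15) 1-6(w=12) 2-6(w=1) 2-7(w=3) 3-8(w=5) 4-7(w=2) 6-8(w=6)

step 1: add edge 4-7 (w=2); MST = {4-7(w=2)}
step 2: add edge 2-7 (w=3); MST = {2-7(w=3) 4-7(w=2)}
step 3: add edge 2-6 (w=1); MST = {2-6(w=1) 2-7(w=3) 4-7(w=2)}
step 4: add edge 6-8 (w=6); MST = {2-6(w=1) 2-7(w=3) 4-7(w=2) 6-8(w=6)}
step 5: add edge 3-8 (w=5); MST = {2-6(w=1) 2-7(w=3) 3-8(w=5) 4-7(w=2) 6-8(w=6)}
step 6: add edge 1-6 (w=12); MST = {1-6(w=12) 2-6(w=1) 2-7(w=3) 3-8(w=5) 4-7(w=2) 6-8(w=6)}
step 7: add edge 0-6 (w=15); MST = {0-6(w=15) 1-6(w=12) 2-6(w=1) 2-7(w=3) 3-8(w=5) 4-7(w=2) 6-8(w=6)}
step 8: add edge 0-5 (w=15); MST = {0-5(w=15) 0-6(w=15) 1-6(w=12) 2-6(w=1) 2-7(w=3) 3-8(w=5) 4-7(w=2) 6-8(w=6)}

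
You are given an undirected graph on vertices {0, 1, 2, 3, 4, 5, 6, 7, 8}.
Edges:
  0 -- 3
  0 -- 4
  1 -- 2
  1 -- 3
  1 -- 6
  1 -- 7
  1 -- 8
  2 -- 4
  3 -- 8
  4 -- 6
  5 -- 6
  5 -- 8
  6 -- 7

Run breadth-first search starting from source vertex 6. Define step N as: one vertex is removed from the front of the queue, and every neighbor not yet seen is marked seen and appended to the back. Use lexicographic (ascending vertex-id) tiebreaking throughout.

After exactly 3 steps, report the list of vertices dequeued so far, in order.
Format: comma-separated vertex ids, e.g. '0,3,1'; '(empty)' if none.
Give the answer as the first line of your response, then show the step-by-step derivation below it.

6,1,4

step 1: dequeue 6; queue=[1,4,5,7]; order=6
step 2: dequeue 1; queue=[4,5,7,2,3,8]; order=6,1
step 3: dequeue 4; queue=[5,7,2,3,8,0]; order=6,1,4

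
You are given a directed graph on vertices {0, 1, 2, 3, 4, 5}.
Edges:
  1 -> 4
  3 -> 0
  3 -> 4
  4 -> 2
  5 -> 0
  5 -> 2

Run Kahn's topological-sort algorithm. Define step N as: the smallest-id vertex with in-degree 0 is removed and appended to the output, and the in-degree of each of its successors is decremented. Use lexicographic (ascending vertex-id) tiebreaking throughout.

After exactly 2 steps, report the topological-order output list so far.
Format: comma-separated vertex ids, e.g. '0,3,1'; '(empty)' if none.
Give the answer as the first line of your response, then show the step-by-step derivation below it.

1,3

step 1: output 1; order=[1]; indeg=(2,0,2,0,1,0)
step 2: output 3; order=[1,3]; indeg=(1,0,2,0,0,0)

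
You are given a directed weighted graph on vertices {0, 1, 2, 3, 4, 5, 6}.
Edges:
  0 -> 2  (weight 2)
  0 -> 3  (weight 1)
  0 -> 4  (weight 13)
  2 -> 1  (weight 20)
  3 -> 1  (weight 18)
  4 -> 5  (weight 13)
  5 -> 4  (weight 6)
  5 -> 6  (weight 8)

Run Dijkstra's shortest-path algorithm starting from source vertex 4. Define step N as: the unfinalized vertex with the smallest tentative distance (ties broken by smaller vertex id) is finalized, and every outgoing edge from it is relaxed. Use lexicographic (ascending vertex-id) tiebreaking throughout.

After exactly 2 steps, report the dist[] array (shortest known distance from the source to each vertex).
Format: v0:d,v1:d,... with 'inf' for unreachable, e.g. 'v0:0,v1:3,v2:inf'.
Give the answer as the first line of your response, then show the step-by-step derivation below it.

v0:inf,v1:inf,v2:inf,v3:inf,v4:0,v5:13,v6:21

step 1: dist = v0:inf,v1:inf,v2:inf,v3:inf,v4:0,v5:13,v6:inf
step 2: dist = v0:inf,v1:inf,v2:inf,v3:inf,v4:0,v5:13,v6:21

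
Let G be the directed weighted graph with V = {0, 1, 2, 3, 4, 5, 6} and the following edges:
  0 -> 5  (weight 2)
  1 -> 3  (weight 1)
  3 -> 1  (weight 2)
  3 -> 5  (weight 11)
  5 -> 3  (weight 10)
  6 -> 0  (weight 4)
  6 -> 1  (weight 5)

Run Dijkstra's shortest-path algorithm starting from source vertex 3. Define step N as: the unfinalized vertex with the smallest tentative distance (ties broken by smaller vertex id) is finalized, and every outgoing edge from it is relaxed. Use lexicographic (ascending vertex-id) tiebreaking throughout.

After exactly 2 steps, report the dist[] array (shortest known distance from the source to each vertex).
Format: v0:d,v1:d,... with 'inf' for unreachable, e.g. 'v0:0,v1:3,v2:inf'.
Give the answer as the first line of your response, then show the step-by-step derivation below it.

v0:inf,v1:2,v2:inf,v3:0,v4:inf,v5:11,v6:inf

step 1: dist = v0:inf,v1:2,v2:inf,v3:0,v4:inf,v5:11,v6:inf
step 2: dist = v0:inf,v1:2,v2:inf,v3:0,v4:inf,v5:11,v6:inf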